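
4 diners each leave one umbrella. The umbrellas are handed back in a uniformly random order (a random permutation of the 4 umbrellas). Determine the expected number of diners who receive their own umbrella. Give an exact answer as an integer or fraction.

1

Let Xᵢ = 1 if person i gets their own umbrella. For each i, P(Xᵢ=1) = 1/4.
By linearity of expectation, E[X₁+…+X_4] = 4·(1/4) = 1.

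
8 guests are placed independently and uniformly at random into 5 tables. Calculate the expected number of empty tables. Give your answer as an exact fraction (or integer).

65536/78125

Let Xⱼ=1 if table j is empty. P(Xⱼ=1) = ((5-1)/5)^8 = 65536/390625.
By linearity, E[#empty] = 5·65536/390625 = 65536/78125.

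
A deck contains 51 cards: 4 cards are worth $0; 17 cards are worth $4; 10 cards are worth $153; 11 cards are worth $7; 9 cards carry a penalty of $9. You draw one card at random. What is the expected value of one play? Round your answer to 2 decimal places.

$31.25

E[payout] = (4/51)·0 + (17/51)·4 + (10/51)·153 + (11/51)·7 + (9/51)·(-9) = 1594/51
≈ $31.25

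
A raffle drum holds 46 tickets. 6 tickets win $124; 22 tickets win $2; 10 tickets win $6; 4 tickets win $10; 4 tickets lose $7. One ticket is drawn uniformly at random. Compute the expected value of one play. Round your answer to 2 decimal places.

E[payout] = (6/46)·124 + (22/46)·2 + (10/46)·6 + (4/46)·10 + (4/46)·(-7) = 430/23
≈ $18.70

$18.70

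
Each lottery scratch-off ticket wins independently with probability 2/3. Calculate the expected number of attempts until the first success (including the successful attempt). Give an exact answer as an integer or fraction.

3/2

For a geometric distribution, E[trials] = 1/p = 1/(2/3) = 3/2.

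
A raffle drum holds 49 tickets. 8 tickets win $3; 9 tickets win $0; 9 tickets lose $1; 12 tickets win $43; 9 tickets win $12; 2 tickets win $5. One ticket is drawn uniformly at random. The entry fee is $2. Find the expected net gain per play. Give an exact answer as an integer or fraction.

551/49 dollars

E[payout] = (8/49)·3 + (9/49)·0 + (9/49)·(-1) + (12/49)·43 + (9/49)·12 + (2/49)·5 = 649/49
Expected profit = 649/49 − 2 = 551/49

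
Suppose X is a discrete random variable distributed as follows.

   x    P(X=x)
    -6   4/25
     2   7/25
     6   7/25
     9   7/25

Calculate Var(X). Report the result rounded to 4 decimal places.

E[X] = (4/25)·(-6) + (7/25)·2 + (7/25)·6 + (7/25)·9 = 19/5
E[X²] = (4/25)·36 + (7/25)·4 + (7/25)·36 + (7/25)·81 = 991/25
Var(X) = 991/25 − (19/5)² = 126/5 ≈ 25.2000

25.2000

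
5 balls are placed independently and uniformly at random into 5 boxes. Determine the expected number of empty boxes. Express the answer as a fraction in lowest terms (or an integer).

1024/625

Let Xⱼ=1 if box j is empty. P(Xⱼ=1) = ((5-1)/5)^5 = 1024/3125.
By linearity, E[#empty] = 5·1024/3125 = 1024/625.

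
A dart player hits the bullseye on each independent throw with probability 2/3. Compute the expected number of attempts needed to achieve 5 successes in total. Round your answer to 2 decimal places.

By linearity (sum of 5 independent geometric waits), E[trials] = 5/p = 5/(2/3) = 15/2.
≈ 7.50

7.50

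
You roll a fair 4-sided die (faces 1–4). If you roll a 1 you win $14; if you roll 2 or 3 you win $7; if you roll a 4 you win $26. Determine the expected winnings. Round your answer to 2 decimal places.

E[payout] = (1/2)·7 + (1/4)·14 + (1/4)·26 = 27/2
≈ $13.50

$13.50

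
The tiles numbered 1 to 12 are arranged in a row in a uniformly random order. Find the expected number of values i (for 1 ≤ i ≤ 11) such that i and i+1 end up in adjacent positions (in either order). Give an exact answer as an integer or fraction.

11/6

For each i ∈ {1,…,11}, let Xᵢ = 1 if i and i+1 are adjacent. P(Xᵢ=1) = 2·(12−1)!/12! = 2/12.
By linearity, E[ΣXᵢ] = (11)·(2/12) = 11/6.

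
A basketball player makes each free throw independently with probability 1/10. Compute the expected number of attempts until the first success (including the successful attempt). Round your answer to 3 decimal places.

For a geometric distribution, E[trials] = 1/p = 1/(1/10) = 10.
≈ 10.000

10.000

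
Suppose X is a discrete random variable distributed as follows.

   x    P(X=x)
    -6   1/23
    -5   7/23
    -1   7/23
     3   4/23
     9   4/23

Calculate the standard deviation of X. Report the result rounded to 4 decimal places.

E[X] = 0, E[X²] = 578/23
Var(X) = E[X²] − (E[X])² = 578/23 − 0 = 578/23
SD(X) = √(578/23) ≈ 5.0130

5.0130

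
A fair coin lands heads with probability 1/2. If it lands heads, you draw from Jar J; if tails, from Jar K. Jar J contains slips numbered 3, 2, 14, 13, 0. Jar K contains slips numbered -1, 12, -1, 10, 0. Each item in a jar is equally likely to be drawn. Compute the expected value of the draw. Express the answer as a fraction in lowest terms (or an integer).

26/5

E[X | Jar J] = (3 + 2 + 14 + 13 + 0)/5 = 32/5
E[X | Jar K] = (-1 + 12 − 1 + 10 + 0)/5 = 4
E[X] = (1/2)·32/5 + (1/2)·4 = 26/5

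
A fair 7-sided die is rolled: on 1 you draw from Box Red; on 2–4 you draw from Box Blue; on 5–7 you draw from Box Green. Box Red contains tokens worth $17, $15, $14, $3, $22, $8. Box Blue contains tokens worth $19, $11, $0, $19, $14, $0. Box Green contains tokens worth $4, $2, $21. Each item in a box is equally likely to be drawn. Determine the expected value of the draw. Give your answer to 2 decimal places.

E[X | Box Red] = (17 + 15 + 14 + 3 + 22 + 8)/6 = 79/6
E[X | Box Blue] = (19 + 11 + 0 + 19 + 14 + 0)/6 = 21/2
E[X | Box Green] = (4 + 2 + 21)/3 = 9
E[X] = (1/7)·79/6 + (3/7)·21/2 + (3/7)·9 = 215/21 ≈ 10.24

$10.24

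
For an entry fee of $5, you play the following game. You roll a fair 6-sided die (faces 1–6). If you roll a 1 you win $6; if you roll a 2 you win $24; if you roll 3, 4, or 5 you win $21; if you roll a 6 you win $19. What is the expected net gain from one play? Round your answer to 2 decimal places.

E[payout] = (1/6)·6 + (1/6)·19 + (1/2)·21 + (1/6)·24 = 56/3
Expected profit = 56/3 − 5 = 41/3 ≈ $13.67

$13.67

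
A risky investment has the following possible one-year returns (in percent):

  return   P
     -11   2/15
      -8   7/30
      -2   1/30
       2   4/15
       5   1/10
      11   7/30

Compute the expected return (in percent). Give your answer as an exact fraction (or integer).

E[X] = (2/15)·(-11) + (7/30)·(-8) + (1/30)·(-2) + (4/15)·2 + (1/10)·5 + (7/30)·11
     = 1/5

1/5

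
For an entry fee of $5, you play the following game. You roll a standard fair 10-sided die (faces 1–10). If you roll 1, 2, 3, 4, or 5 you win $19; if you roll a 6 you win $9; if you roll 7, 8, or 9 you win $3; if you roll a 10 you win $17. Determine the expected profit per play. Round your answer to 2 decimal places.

E[payout] = (3/10)·3 + (1/10)·9 + (1/10)·17 + (1/2)·19 = 13
Expected profit = 13 − 5 = 8 ≈ $8.00

$8.00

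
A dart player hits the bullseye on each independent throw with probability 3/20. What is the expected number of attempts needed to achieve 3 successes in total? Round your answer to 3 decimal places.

By linearity (sum of 3 independent geometric waits), E[trials] = 3/p = 3/(3/20) = 20.
≈ 20.000

20.000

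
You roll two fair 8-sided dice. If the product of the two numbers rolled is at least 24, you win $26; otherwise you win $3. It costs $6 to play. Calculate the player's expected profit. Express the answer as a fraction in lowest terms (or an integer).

45/8 dollars

E[payout] = (5/8)·3 + (3/8)·26 = 93/8
Expected profit = 93/8 − 6 = 45/8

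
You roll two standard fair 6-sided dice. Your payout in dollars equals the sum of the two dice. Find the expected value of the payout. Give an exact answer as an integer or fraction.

Distribution of the sum of the two dice: 2 w.p. 1/36, 3 w.p. 1/18, 4 w.p. 1/12, 5 w.p. 1/9, 6 w.p. 5/36, 7 w.p. 1/6, …
E[payout] = (1/36)·2 + (1/18)·3 + (1/12)·4 + (1/9)·5 + (5/36)·6 + (1/6)·7 + (5/36)·8 + (1/9)·9 + (1/12)·10 + (1/18)·11 + (1/36)·12 = 7

$7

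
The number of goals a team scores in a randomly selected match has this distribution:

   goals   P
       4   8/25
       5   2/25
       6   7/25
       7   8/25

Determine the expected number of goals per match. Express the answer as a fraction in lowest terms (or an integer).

28/5

E[X] = (8/25)·4 + (2/25)·5 + (7/25)·6 + (8/25)·7
     = 28/5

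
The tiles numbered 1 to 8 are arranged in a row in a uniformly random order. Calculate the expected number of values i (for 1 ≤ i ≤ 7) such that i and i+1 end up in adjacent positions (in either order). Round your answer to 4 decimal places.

For each i ∈ {1,…,7}, let Xᵢ = 1 if i and i+1 are adjacent. P(Xᵢ=1) = 2·(8−1)!/8! = 2/8.
By linearity, E[ΣXᵢ] = (7)·(2/8) = 7/4.
≈ 1.7500

1.7500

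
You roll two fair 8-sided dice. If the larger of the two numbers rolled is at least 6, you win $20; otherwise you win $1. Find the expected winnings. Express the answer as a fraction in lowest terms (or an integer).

E[payout] = (25/64)·1 + (39/64)·20 = 805/64

805/64 dollars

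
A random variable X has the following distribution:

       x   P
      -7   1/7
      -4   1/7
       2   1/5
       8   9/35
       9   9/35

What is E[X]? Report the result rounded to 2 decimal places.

3.20

E[X] = (1/7)·(-7) + (1/7)·(-4) + (1/5)·2 + (9/35)·8 + (9/35)·9
     = 16/5 ≈ 3.20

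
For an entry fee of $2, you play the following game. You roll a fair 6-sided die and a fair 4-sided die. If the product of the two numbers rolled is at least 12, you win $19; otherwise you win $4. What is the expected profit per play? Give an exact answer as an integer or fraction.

E[payout] = (2/3)·4 + (1/3)·19 = 9
Expected profit = 9 − 2 = 7

$7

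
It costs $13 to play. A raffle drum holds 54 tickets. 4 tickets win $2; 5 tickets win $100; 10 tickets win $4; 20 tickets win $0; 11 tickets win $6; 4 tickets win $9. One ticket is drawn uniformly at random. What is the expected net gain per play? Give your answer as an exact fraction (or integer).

-26/27 dollars

E[payout] = (4/54)·2 + (5/54)·100 + (10/54)·4 + (20/54)·0 + (11/54)·6 + (4/54)·9 = 325/27
Expected profit = 325/27 − 13 = -26/27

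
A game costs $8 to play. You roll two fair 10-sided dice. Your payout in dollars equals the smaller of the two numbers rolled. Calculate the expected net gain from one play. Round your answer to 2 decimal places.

-$4.15

Distribution of the smaller of the two numbers rolled: 1 w.p. 19/100, 2 w.p. 17/100, 3 w.p. 3/20, 4 w.p. 13/100, 5 w.p. 11/100, 6 w.p. 9/100, …
E[payout] = (19/100)·1 + (17/100)·2 + (3/20)·3 + (13/100)·4 + (11/100)·5 + (9/100)·6 + (7/100)·7 + (1/20)·8 + (3/100)·9 + (1/100)·10 = 77/20
Expected profit = 77/20 − 8 = -83/20 ≈ -$4.15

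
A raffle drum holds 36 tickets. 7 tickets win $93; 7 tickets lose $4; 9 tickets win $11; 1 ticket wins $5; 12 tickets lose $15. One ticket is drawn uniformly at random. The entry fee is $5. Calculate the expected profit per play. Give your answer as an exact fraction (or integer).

367/36 dollars

E[payout] = (7/36)·93 + (7/36)·(-4) + (9/36)·11 + (1/36)·5 + (12/36)·(-15) = 547/36
Expected profit = 547/36 − 5 = 367/36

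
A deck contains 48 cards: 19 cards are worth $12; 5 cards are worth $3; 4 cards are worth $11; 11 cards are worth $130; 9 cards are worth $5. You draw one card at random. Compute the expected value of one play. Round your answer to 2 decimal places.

$36.71

E[payout] = (19/48)·12 + (5/48)·3 + (4/48)·11 + (11/48)·130 + (9/48)·5 = 881/24
≈ $36.71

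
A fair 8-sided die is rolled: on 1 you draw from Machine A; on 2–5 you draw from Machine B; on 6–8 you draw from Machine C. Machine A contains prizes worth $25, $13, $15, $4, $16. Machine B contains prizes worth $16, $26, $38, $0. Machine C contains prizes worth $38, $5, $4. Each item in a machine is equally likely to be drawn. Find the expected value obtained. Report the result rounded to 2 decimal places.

E[X | Machine A] = (25 + 13 + 15 + 4 + 16)/5 = 73/5
E[X | Machine B] = (16 + 26 + 38 + 0)/4 = 20
E[X | Machine C] = (38 + 5 + 4)/3 = 47/3
E[X] = (1/8)·73/5 + (1/2)·20 + (3/8)·47/3 = 177/10 ≈ 17.70

$17.70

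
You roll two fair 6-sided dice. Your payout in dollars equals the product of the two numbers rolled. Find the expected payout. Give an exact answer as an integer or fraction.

Distribution of the product of the two numbers rolled: 1 w.p. 1/36, 2 w.p. 1/18, 3 w.p. 1/18, 4 w.p. 1/12, 5 w.p. 1/18, 6 w.p. 1/9, …
E[payout] = (1/36)·1 + (1/18)·2 + (1/18)·3 + (1/12)·4 + (1/18)·5 + (1/9)·6 + (1/18)·8 + (1/36)·9 + (1/18)·10 + (1/9)·12 + (1/18)·15 + (1/36)·16 + (1/18)·18 + (1/18)·20 + (1/18)·24 + (1/36)·25 + (1/18)·30 + (1/36)·36 = 49/4

49/4 dollars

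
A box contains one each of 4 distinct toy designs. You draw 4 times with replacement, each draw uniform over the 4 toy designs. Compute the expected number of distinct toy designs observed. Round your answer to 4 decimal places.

2.7344

Let Xⱼ=1 if type j appears at least once. P(Xⱼ=1) = 1 − ((4−1)/4)^4 = 175/256.
E[#distinct] = 4·175/256 = 175/64.
≈ 2.7344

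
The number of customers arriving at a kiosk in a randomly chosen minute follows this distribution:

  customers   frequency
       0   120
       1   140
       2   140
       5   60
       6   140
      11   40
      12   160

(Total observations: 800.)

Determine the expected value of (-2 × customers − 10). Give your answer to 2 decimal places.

-19.80

Total = 800, so P(customers=0) = 120/800, etc.
E[-2x-10] = (3/20)·(-10) + (7/40)·(-12) + (7/40)·(-14) + (3/40)·(-20) + (7/40)·(-22) + (1/20)·(-32) + (1/5)·(-34)
     = -99/5 ≈ -19.80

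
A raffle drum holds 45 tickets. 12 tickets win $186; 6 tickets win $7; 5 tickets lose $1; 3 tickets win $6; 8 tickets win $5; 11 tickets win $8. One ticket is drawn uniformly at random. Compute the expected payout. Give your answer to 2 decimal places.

$53.67

E[payout] = (12/45)·186 + (6/45)·7 + (5/45)·(-1) + (3/45)·6 + (8/45)·5 + (11/45)·8 = 161/3
≈ $53.67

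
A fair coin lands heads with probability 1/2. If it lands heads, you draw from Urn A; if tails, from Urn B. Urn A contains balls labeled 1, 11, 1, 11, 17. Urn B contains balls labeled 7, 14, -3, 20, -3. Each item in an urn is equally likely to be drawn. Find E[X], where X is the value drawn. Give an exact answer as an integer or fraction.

38/5

E[X | Urn A] = (1 + 11 + 1 + 11 + 17)/5 = 41/5
E[X | Urn B] = (7 + 14 − 3 + 20 − 3)/5 = 7
E[X] = (1/2)·41/5 + (1/2)·7 = 38/5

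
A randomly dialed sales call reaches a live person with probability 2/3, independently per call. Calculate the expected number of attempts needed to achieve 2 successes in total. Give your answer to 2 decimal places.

By linearity (sum of 2 independent geometric waits), E[trials] = 2/p = 2/(2/3) = 3.
≈ 3.00

3.00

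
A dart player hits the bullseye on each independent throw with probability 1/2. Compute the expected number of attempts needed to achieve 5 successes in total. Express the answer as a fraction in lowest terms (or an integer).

10

By linearity (sum of 5 independent geometric waits), E[trials] = 5/p = 5/(1/2) = 10.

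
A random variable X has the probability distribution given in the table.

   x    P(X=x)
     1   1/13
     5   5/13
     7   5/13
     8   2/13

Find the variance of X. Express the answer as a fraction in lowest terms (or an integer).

E[X] = (1/13)·1 + (5/13)·5 + (5/13)·7 + (2/13)·8 = 77/13
E[X²] = (1/13)·1 + (5/13)·25 + (5/13)·49 + (2/13)·64 = 499/13
Var(X) = 499/13 − (77/13)² = 558/169

558/169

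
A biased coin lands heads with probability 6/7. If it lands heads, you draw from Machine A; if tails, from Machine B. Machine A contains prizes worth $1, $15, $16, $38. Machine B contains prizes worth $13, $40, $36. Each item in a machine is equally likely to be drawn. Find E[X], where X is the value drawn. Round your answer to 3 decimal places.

$19.238

E[X | Machine A] = (1 + 15 + 16 + 38)/4 = 35/2
E[X | Machine B] = (13 + 40 + 36)/3 = 89/3
E[X] = (6/7)·35/2 + (1/7)·89/3 = 404/21 ≈ 19.238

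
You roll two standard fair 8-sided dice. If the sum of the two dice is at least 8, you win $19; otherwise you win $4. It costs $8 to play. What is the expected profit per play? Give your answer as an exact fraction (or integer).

E[payout] = (21/64)·4 + (43/64)·19 = 901/64
Expected profit = 901/64 − 8 = 389/64

389/64 dollars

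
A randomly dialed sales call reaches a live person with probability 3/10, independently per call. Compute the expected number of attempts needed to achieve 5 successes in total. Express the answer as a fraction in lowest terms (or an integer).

By linearity (sum of 5 independent geometric waits), E[trials] = 5/p = 5/(3/10) = 50/3.

50/3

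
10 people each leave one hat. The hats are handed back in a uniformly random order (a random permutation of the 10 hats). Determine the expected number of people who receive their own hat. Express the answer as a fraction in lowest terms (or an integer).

Let Xᵢ = 1 if person i gets their own hat. For each i, P(Xᵢ=1) = 1/10.
By linearity of expectation, E[X₁+…+X_10] = 10·(1/10) = 1.

1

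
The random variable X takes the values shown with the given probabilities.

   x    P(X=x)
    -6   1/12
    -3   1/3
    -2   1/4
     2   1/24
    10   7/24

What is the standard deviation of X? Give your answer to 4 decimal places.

5.9442

E[X] = 1, E[X²] = 109/3
Var(X) = E[X²] − (E[X])² = 109/3 − 1 = 106/3
SD(X) = √(106/3) ≈ 5.9442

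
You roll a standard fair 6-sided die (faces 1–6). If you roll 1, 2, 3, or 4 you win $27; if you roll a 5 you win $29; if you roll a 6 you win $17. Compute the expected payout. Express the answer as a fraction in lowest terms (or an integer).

77/3 dollars

E[payout] = (1/6)·17 + (2/3)·27 + (1/6)·29 = 77/3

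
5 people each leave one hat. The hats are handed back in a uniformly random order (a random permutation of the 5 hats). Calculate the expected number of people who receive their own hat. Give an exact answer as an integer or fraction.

Let Xᵢ = 1 if person i gets their own hat. For each i, P(Xᵢ=1) = 1/5.
By linearity of expectation, E[X₁+…+X_5] = 5·(1/5) = 1.

1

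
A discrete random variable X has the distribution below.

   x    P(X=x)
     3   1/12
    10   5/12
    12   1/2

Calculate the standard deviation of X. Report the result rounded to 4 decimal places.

2.4310

E[X] = 125/12, E[X²] = 1373/12
Var(X) = E[X²] − (E[X])² = 1373/12 − 15625/144 = 851/144
SD(X) = √(851/144) ≈ 2.4310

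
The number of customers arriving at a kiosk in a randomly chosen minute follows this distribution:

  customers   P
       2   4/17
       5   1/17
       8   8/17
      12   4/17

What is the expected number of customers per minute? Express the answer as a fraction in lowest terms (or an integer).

E[X] = (4/17)·2 + (1/17)·5 + (8/17)·8 + (4/17)·12
     = 125/17

125/17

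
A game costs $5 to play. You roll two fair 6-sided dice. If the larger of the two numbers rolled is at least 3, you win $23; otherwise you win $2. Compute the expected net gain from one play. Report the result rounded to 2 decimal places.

E[payout] = (1/9)·2 + (8/9)·23 = 62/3
Expected profit = 62/3 − 5 = 47/3 ≈ $15.67

$15.67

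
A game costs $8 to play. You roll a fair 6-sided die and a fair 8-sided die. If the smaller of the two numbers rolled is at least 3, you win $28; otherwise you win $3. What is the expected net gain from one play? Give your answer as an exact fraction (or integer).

E[payout] = (1/2)·3 + (1/2)·28 = 31/2
Expected profit = 31/2 − 8 = 15/2

15/2 dollars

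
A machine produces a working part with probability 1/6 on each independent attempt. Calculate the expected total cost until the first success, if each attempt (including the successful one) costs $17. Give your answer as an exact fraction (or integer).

$102

E[#attempts] = 1/p = 6; E[cost] = 17·6 = 102.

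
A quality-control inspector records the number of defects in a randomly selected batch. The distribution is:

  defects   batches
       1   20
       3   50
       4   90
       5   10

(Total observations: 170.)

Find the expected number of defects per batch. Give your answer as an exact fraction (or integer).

Total = 170, so P(defects=1) = 20/170, etc.
E[X] = (2/17)·1 + (5/17)·3 + (9/17)·4 + (1/17)·5
     = 58/17

58/17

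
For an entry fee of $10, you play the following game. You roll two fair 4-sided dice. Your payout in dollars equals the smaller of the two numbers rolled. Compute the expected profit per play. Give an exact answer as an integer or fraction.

Distribution of the smaller of the two numbers rolled: 1 w.p. 7/16, 2 w.p. 5/16, 3 w.p. 3/16, 4 w.p. 1/16
E[payout] = (7/16)·1 + (5/16)·2 + (3/16)·3 + (1/16)·4 = 15/8
Expected profit = 15/8 − 10 = -65/8

-65/8 dollars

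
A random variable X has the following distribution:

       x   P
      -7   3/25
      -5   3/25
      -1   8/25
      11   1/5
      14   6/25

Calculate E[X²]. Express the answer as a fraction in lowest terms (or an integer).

E[X²] = (3/25)·49 + (3/25)·25 + (8/25)·1 + (1/5)·121 + (6/25)·196
     = 2011/25

2011/25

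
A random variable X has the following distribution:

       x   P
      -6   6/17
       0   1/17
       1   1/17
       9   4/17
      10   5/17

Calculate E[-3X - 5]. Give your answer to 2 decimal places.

E[-3x-5] = (6/17)·13 + (1/17)·(-5) + (1/17)·(-8) + (4/17)·(-32) + (5/17)·(-35)
     = -14 ≈ -14.00

-14.00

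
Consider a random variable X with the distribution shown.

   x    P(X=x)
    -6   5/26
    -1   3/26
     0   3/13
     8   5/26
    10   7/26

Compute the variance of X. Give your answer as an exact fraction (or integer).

25349/676

E[X] = (5/26)·(-6) + (3/26)·(-1) + (3/13)·0 + (5/26)·8 + (7/26)·10 = 77/26
E[X²] = (5/26)·36 + (3/26)·1 + (3/13)·0 + (5/26)·64 + (7/26)·100 = 1203/26
Var(X) = 1203/26 − (77/26)² = 25349/676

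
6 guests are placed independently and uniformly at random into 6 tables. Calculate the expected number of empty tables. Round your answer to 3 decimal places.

Let Xⱼ=1 if table j is empty. P(Xⱼ=1) = ((6-1)/6)^6 = 15625/46656.
By linearity, E[#empty] = 6·15625/46656 = 15625/7776.
≈ 2.009

2.009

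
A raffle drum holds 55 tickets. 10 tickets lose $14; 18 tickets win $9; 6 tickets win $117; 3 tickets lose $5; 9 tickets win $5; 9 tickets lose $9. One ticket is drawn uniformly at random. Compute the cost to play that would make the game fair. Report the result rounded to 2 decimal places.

E[payout] = (10/55)·(-14) + (18/55)·9 + (6/55)·117 + (3/55)·(-5) + (9/55)·5 + (9/55)·(-9) = 673/55
Fair fee = E[payout] = 673/55 ≈ $12.24

$12.24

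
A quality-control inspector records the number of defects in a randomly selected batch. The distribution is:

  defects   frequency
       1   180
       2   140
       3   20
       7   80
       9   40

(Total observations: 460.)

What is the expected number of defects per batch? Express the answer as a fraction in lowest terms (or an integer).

72/23

Total = 460, so P(defects=1) = 180/460, etc.
E[X] = (9/23)·1 + (7/23)·2 + (1/23)·3 + (4/23)·7 + (2/23)·9
     = 72/23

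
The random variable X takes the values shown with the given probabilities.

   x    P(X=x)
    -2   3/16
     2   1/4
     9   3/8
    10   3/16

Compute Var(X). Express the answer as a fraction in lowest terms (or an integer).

1407/64

E[X] = (3/16)·(-2) + (1/4)·2 + (3/8)·9 + (3/16)·10 = 43/8
E[X²] = (3/16)·4 + (1/4)·4 + (3/8)·81 + (3/16)·100 = 407/8
Var(X) = 407/8 − (43/8)² = 1407/64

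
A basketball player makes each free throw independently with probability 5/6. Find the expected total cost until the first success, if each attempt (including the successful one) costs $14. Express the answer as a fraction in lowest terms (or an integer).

84/5 dollars

E[#attempts] = 1/p = 6/5; E[cost] = 14·6/5 = 84/5.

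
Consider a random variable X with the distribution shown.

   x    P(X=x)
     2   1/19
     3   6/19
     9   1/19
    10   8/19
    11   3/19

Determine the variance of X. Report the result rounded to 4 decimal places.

E[X] = (1/19)·2 + (6/19)·3 + (1/19)·9 + (8/19)·10 + (3/19)·11 = 142/19
E[X²] = (1/19)·4 + (6/19)·9 + (1/19)·81 + (8/19)·100 + (3/19)·121 = 1302/19
Var(X) = 1302/19 − (142/19)² = 4574/361 ≈ 12.6704

12.6704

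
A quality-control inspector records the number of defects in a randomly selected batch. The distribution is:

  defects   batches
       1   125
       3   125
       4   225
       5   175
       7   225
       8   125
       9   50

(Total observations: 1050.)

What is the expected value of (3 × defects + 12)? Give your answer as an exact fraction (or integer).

Total = 1050, so P(defects=1) = 125/1050, etc.
E[3x+12] = (5/42)·15 + (5/42)·21 + (3/14)·24 + (1/6)·27 + (3/14)·33 + (5/42)·36 + (1/21)·39
     = 190/7

190/7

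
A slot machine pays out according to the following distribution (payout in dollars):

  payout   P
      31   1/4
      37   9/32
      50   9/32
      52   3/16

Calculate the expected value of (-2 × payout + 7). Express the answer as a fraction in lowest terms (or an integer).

-1231/16

E[-2x+7] = (1/4)·(-55) + (9/32)·(-67) + (9/32)·(-93) + (3/16)·(-97)
     = -1231/16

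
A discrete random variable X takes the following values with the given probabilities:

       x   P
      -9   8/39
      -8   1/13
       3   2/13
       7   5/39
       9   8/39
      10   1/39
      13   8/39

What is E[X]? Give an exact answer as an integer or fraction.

E[X] = (8/39)·(-9) + (1/13)·(-8) + (2/13)·3 + (5/39)·7 + (8/39)·9 + (1/39)·10 + (8/39)·13
     = 11/3

11/3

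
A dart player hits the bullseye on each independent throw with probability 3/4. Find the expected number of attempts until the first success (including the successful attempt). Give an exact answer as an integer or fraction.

4/3

For a geometric distribution, E[trials] = 1/p = 1/(3/4) = 4/3.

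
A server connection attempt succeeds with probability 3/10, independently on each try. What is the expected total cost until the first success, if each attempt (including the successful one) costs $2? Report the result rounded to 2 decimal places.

E[#attempts] = 1/p = 10/3; E[cost] = 2·10/3 = 20/3.
≈ 6.67

$6.67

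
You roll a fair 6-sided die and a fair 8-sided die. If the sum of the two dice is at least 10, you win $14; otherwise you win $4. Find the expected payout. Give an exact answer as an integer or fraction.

E[payout] = (11/16)·4 + (5/16)·14 = 57/8

57/8 dollars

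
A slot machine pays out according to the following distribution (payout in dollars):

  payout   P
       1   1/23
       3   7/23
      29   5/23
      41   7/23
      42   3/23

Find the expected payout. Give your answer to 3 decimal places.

E[X] = (1/23)·1 + (7/23)·3 + (5/23)·29 + (7/23)·41 + (3/23)·42
     = 580/23 ≈ 25.217

$25.217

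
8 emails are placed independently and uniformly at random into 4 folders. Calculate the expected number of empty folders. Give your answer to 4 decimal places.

0.4005

Let Xⱼ=1 if folder j is empty. P(Xⱼ=1) = ((4-1)/4)^8 = 6561/65536.
By linearity, E[#empty] = 4·6561/65536 = 6561/16384.
≈ 0.4005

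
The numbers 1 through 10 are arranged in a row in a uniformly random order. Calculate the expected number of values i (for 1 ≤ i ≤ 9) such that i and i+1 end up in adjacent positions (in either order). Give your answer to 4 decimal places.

1.8000

For each i ∈ {1,…,9}, let Xᵢ = 1 if i and i+1 are adjacent. P(Xᵢ=1) = 2·(10−1)!/10! = 2/10.
By linearity, E[ΣXᵢ] = (9)·(2/10) = 9/5.
≈ 1.8000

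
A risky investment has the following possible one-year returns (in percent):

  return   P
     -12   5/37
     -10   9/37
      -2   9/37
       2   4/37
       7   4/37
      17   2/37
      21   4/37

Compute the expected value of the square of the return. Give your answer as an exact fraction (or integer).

4210/37

E[X²] = (5/37)·144 + (9/37)·100 + (9/37)·4 + (4/37)·4 + (4/37)·49 + (2/37)·289 + (4/37)·441
     = 4210/37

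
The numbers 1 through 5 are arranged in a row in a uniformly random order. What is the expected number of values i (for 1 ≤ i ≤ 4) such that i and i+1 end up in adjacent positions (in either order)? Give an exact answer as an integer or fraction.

For each i ∈ {1,…,4}, let Xᵢ = 1 if i and i+1 are adjacent. P(Xᵢ=1) = 2·(5−1)!/5! = 2/5.
By linearity, E[ΣXᵢ] = (4)·(2/5) = 8/5.

8/5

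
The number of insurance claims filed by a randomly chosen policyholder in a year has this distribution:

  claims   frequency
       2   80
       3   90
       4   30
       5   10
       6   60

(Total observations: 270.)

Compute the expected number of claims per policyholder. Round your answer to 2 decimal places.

Total = 270, so P(claims=2) = 80/270, etc.
E[X] = (8/27)·2 + (1/3)·3 + (1/9)·4 + (1/27)·5 + (2/9)·6
     = 32/9 ≈ 3.56

3.56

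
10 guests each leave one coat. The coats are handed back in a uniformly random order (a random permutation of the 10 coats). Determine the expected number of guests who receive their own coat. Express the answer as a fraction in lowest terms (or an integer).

Let Xᵢ = 1 if person i gets their own coat. For each i, P(Xᵢ=1) = 1/10.
By linearity of expectation, E[X₁+…+X_10] = 10·(1/10) = 1.

1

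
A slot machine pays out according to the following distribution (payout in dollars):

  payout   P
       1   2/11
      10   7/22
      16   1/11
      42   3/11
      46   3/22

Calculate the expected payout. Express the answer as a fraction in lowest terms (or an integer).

248/11 dollars

E[X] = (2/11)·1 + (7/22)·10 + (1/11)·16 + (3/11)·42 + (3/22)·46
     = 248/11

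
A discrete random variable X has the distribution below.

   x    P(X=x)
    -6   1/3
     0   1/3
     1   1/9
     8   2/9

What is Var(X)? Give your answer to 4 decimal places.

26.3210

E[X] = (1/3)·(-6) + (1/3)·0 + (1/9)·1 + (2/9)·8 = -1/9
E[X²] = (1/3)·36 + (1/3)·0 + (1/9)·1 + (2/9)·64 = 79/3
Var(X) = 79/3 − (-1/9)² = 2132/81 ≈ 26.3210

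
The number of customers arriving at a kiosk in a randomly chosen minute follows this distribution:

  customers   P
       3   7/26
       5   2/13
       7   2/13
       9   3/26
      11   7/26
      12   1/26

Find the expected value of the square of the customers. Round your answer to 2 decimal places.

E[X²] = (7/26)·9 + (2/13)·25 + (2/13)·49 + (3/26)·81 + (7/26)·121 + (1/26)·144
     = 1593/26 ≈ 61.27

61.27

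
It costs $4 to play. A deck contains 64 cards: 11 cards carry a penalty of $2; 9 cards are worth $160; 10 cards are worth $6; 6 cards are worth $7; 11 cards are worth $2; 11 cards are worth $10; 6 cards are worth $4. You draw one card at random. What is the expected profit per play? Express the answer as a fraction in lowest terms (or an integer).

355/16 dollars

E[payout] = (11/64)·(-2) + (9/64)·160 + (10/64)·6 + (6/64)·7 + (11/64)·2 + (11/64)·10 + (6/64)·4 = 419/16
Expected profit = 419/16 − 4 = 355/16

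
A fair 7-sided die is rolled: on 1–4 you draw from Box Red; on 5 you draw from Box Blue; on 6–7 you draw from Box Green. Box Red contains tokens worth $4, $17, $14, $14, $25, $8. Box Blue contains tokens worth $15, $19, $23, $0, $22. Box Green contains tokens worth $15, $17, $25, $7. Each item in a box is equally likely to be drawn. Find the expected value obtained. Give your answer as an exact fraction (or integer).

1537/105 dollars

E[X | Box Red] = (4 + 17 + 14 + 14 + 25 + 8)/6 = 41/3
E[X | Box Blue] = (15 + 19 + 23 + 0 + 22)/5 = 79/5
E[X | Box Green] = (15 + 17 + 25 + 7)/4 = 16
E[X] = (4/7)·41/3 + (1/7)·79/5 + (2/7)·16 = 1537/105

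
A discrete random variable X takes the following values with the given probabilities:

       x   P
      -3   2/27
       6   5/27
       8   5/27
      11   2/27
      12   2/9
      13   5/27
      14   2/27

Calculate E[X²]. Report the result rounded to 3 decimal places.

E[X²] = (2/27)·9 + (5/27)·36 + (5/27)·64 + (2/27)·121 + (2/9)·144 + (5/27)·169 + (2/27)·196
     = 2861/27 ≈ 105.963

105.963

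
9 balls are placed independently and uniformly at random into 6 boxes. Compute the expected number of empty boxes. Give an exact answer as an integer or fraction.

Let Xⱼ=1 if box j is empty. P(Xⱼ=1) = ((6-1)/6)^9 = 1953125/10077696.
By linearity, E[#empty] = 6·1953125/10077696 = 1953125/1679616.

1953125/1679616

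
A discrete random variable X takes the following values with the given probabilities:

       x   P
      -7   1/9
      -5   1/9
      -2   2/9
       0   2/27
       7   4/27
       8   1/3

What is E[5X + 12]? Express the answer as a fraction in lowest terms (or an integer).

E[5x+12] = (1/9)·(-23) + (1/9)·(-13) + (2/9)·2 + (2/27)·12 + (4/27)·47 + (1/3)·52
     = 584/27

584/27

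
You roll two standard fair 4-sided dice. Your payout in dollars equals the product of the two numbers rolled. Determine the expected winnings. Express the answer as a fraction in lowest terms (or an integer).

25/4 dollars

Distribution of the product of the two numbers rolled: 1 w.p. 1/16, 2 w.p. 1/8, 3 w.p. 1/8, 4 w.p. 3/16, 6 w.p. 1/8, 8 w.p. 1/8, …
E[payout] = (1/16)·1 + (1/8)·2 + (1/8)·3 + (3/16)·4 + (1/8)·6 + (1/8)·8 + (1/16)·9 + (1/8)·12 + (1/16)·16 = 25/4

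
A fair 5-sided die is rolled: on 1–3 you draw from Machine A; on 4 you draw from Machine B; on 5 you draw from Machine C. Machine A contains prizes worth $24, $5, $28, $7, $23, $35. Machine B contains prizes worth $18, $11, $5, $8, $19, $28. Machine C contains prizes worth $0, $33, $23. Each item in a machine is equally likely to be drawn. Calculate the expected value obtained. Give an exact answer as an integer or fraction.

E[X | Machine A] = (24 + 5 + 28 + 7 + 23 + 35)/6 = 61/3
E[X | Machine B] = (18 + 11 + 5 + 8 + 19 + 28)/6 = 89/6
E[X | Machine C] = (0 + 33 + 23)/3 = 56/3
E[X] = (3/5)·61/3 + (1/5)·89/6 + (1/5)·56/3 = 189/10

189/10 dollars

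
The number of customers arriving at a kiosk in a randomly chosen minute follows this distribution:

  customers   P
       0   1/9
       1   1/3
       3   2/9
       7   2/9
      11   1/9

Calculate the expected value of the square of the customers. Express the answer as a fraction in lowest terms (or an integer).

E[X²] = (1/9)·0 + (1/3)·1 + (2/9)·9 + (2/9)·49 + (1/9)·121
     = 80/3

80/3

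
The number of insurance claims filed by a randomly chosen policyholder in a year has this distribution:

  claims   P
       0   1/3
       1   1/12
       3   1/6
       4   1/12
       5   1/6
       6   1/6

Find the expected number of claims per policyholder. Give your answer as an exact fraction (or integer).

11/4

E[X] = (1/3)·0 + (1/12)·1 + (1/6)·3 + (1/12)·4 + (1/6)·5 + (1/6)·6
     = 11/4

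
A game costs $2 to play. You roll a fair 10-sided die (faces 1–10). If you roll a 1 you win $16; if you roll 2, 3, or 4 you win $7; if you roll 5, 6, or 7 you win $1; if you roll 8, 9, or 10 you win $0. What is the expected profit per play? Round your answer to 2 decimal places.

$2.00

E[payout] = (3/10)·0 + (3/10)·1 + (3/10)·7 + (1/10)·16 = 4
Expected profit = 4 − 2 = 2 ≈ $2.00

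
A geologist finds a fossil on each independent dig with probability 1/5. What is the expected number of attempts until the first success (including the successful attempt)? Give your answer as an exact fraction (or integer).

For a geometric distribution, E[trials] = 1/p = 1/(1/5) = 5.

5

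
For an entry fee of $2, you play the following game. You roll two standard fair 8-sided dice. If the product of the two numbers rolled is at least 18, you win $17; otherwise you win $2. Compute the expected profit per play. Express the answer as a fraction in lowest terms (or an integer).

225/32 dollars

E[payout] = (17/32)·2 + (15/32)·17 = 289/32
Expected profit = 289/32 − 2 = 225/32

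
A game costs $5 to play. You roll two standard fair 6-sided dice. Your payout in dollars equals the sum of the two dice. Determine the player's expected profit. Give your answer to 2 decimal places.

$2.00

Distribution of the sum of the two dice: 2 w.p. 1/36, 3 w.p. 1/18, 4 w.p. 1/12, 5 w.p. 1/9, 6 w.p. 5/36, 7 w.p. 1/6, …
E[payout] = (1/36)·2 + (1/18)·3 + (1/12)·4 + (1/9)·5 + (5/36)·6 + (1/6)·7 + (5/36)·8 + (1/9)·9 + (1/12)·10 + (1/18)·11 + (1/36)·12 = 7
Expected profit = 7 − 5 = 2 ≈ $2.00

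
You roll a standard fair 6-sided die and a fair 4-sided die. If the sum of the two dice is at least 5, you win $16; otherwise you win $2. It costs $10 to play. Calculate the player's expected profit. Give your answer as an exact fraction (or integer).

E[payout] = (1/4)·2 + (3/4)·16 = 25/2
Expected profit = 25/2 − 10 = 5/2

5/2 dollars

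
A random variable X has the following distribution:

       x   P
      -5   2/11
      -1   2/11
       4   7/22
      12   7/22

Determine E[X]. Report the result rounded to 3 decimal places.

E[X] = (2/11)·(-5) + (2/11)·(-1) + (7/22)·4 + (7/22)·12
     = 4 ≈ 4.000

4.000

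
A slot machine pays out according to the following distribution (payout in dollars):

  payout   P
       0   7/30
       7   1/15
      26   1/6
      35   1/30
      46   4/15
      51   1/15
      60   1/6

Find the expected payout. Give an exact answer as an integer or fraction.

E[X] = (7/30)·0 + (1/15)·7 + (1/6)·26 + (1/30)·35 + (4/15)·46 + (1/15)·51 + (1/6)·60
     = 949/30

949/30 dollars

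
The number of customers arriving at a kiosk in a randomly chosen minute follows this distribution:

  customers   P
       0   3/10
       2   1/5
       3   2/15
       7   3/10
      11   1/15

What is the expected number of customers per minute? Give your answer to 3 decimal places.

3.633

E[X] = (3/10)·0 + (1/5)·2 + (2/15)·3 + (3/10)·7 + (1/15)·11
     = 109/30 ≈ 3.633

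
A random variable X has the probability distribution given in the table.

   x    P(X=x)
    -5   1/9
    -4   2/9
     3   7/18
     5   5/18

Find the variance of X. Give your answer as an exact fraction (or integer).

1259/81

E[X] = (1/9)·(-5) + (2/9)·(-4) + (7/18)·3 + (5/18)·5 = 10/9
E[X²] = (1/9)·25 + (2/9)·16 + (7/18)·9 + (5/18)·25 = 151/9
Var(X) = 151/9 − (10/9)² = 1259/81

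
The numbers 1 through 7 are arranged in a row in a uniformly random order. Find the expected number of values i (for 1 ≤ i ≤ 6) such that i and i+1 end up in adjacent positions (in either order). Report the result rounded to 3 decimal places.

1.714

For each i ∈ {1,…,6}, let Xᵢ = 1 if i and i+1 are adjacent. P(Xᵢ=1) = 2·(7−1)!/7! = 2/7.
By linearity, E[ΣXᵢ] = (6)·(2/7) = 12/7.
≈ 1.714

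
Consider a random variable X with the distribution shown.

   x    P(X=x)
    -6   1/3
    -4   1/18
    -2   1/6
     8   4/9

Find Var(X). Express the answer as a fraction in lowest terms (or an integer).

E[X] = (1/3)·(-6) + (1/18)·(-4) + (1/6)·(-2) + (4/9)·8 = 1
E[X²] = (1/3)·36 + (1/18)·16 + (1/6)·4 + (4/9)·64 = 42
Var(X) = 42 − (1)² = 41

41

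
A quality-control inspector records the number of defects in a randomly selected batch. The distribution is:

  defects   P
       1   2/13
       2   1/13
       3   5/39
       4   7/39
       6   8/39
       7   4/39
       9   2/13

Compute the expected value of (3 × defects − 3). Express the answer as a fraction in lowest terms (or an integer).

146/13

E[3x-3] = (2/13)·0 + (1/13)·3 + (5/39)·6 + (7/39)·9 + (8/39)·15 + (4/39)·18 + (2/13)·24
     = 146/13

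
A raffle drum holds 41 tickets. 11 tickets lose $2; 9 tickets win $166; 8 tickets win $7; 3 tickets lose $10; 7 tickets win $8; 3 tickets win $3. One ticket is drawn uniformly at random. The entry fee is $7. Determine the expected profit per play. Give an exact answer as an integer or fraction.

1276/41 dollars

E[payout] = (11/41)·(-2) + (9/41)·166 + (8/41)·7 + (3/41)·(-10) + (7/41)·8 + (3/41)·3 = 1563/41
Expected profit = 1563/41 − 7 = 1276/41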